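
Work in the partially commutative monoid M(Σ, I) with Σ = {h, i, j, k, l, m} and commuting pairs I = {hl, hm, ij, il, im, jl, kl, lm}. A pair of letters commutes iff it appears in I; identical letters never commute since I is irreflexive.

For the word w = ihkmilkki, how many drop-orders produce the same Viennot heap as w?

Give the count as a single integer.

drop 0:i onto floor
drop 1:h onto {0:i}
drop 2:k onto {1:h}
drop 3:m onto {2:k}
drop 4:i onto {2:k}
drop 5:l onto floor
drop 6:k onto {3:m, 4:i}
drop 7:k onto {6:k}
drop 8:i onto {7:k}
ground layer = {0:i, 5:l}
drop-orders for the pieces not yet dropped (sum over which currently-grounded one goes next):
  1 to go: {5} 1  {8} 1
  2 to go: {5,8} 2  {7,8} 1
  3 to go: {5,7,8} 3  {6,7,8} 1
  4 to go: {3,6,7,8} 1  {4,6,7,8} 1  {5,6,7,8} 4
  5 to go: {3,4,6,7,8} 2  {3,5,6,7,8} 5  {4,5,6,7,8} 5
  6 to go: {2,3,4,6,7,8} 2  {3,4,5,6,7,8} 12
  7 to go: {1,2,3,4,6,7,8} 2  {2,3,4,5,6,7,8} 14
  if 0:i drops first: 16 orders
  if 5:l drops first: 2 orders
heap linearizations: 18

18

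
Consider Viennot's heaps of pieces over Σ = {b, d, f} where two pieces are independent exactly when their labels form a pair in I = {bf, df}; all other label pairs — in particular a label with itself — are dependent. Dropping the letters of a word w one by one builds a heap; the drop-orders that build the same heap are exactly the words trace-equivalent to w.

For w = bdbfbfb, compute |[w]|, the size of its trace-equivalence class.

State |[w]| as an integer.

drop 0:b onto floor
drop 1:d onto {0:b}
drop 2:b onto {1:d}
drop 3:f onto floor
drop 4:b onto {2:b}
drop 5:f onto {3:f}
drop 6:b onto {4:b}
ground layer = {0:b, 3:f}
drop-orders for the pieces not yet dropped (sum over which currently-grounded one goes next):
  1 to go: {5} 1  {6} 1
  2 to go: {3,5} 1  {4,6} 1  {5,6} 2
  3 to go: {2,4,6} 1  {3,5,6} 3  {4,5,6} 3
  4 to go: {1,2,4,6} 1  {2,4,5,6} 4  {3,4,5,6} 6
  5 to go: {0,1,2,4,6} 1  {1,2,4,5,6} 5  {2,3,4,5,6} 10
  if 0:b drops first: 15 orders
  if 3:f drops first: 6 orders
heap linearizations: 21

21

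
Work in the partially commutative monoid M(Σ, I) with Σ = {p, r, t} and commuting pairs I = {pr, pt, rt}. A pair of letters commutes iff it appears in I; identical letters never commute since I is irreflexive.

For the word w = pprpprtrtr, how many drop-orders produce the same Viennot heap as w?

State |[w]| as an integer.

3150

drop 0:p onto floor
drop 1:p onto {0:p}
drop 2:r onto floor
drop 3:p onto {1:p}
drop 4:p onto {3:p}
drop 5:r onto {2:r}
drop 6:t onto floor
drop 7:r onto {5:r}
drop 8:t onto {6:t}
drop 9:r onto {7:r}
ground layer = {0:p, 2:r, 6:t}
drop-orders for the pieces not yet dropped (sum over which currently-grounded one goes next):
  1 to go: {4} 1  {8} 1  {9} 1
  2 to go: {3,4} 1  {4,8} 2  {4,9} 2  {6,8} 1  {7,9} 1  {8,9} 2
  3 to go: {1,3,4} 1  {3,4,8} 3  {3,4,9} 3  {4,6,8} 3  {4,7,9} 3  {4,8,9} 6  {5,7,9} 1  {6,8,9} 3  {7,8,9} 3
  4 to go: {0,1,3,4} 1  {1,3,4,8} 4  {1,3,4,9} 4  {2,5,7,9} 1  {3,4,6,8} 6  {3,4,7,9} 6  {3,4,8,9} 12  {4,5,7,9} 4  {4,6,8,9} 12  {4,7,8,9} 12  {5,7,8,9} 4  {6,7,8,9} 6
  5 to go: {0,1,3,4,8} 5  {0,1,3,4,9} 5  {1,3,4,6,8} 10  {1,3,4,7,9} 10  {1,3,4,8,9} 20  {2,4,5,7,9} 5  {2,5,7,8,9} 5  {3,4,5,7,9} 10  {3,4,6,8,9} 30  {3,4,7,8,9} 30  {4,5,7,8,9} 20  {4,6,7,8,9} 30  {5,6,7,8,9} 10
  6 to go: {0,1,3,4,6,8} 15  {0,1,3,4,7,9} 15  {0,1,3,4,8,9} 30  {1,3,4,5,7,9} 20  {1,3,4,6,8,9} 60  {1,3,4,7,8,9} 60  {2,3,4,5,7,9} 15  {2,4,5,7,8,9} 30  {2,5,6,7,8,9} 15  {3,4,5,7,8,9} 60  {3,4,6,7,8,9} 90  {4,5,6,7,8,9} 60
  7 to go: {0,1,3,4,5,7,9} 35  {0,1,3,4,6,8,9} 105  {0,1,3,4,7,8,9} 105  {1,2,3,4,5,7,9} 35  {1,3,4,5,7,8,9} 140  {1,3,4,6,7,8,9} 210  {2,3,4,5,7,8,9} 105  {2,4,5,6,7,8,9} 105  {3,4,5,6,7,8,9} 210
  8 to go: {0,1,2,3,4,5,7,9} 70  {0,1,3,4,5,7,8,9} 280  {0,1,3,4,6,7,8,9} 420  {1,2,3,4,5,7,8,9} 280  {1,3,4,5,6,7,8,9} 560  {2,3,4,5,6,7,8,9} 420
  if 0:p drops first: 1260 orders
  if 2:r drops first: 1260 orders
  if 6:t drops first: 630 orders
heap linearizations: 3150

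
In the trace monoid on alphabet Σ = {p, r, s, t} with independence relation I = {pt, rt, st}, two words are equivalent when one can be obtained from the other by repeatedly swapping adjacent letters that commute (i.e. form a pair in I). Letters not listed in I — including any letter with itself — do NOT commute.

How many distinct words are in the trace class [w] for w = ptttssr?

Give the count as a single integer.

0(p) covers ∅
1(t) covers ∅
2(t) covers 1:t
3(t) covers 2:t
4(s) covers 0:p
5(s) covers 4:s
6(r) covers 5:s
floor of heap: 0:p, 1:t
completions by unplaced set U, small U first (add the entries for U minus each lowest piece of U):
  |U|=1: {3}:1  {6}:1
  |U|=2: {2,3}:1  {3,6}:2  {5,6}:1
  |U|=3: {1,2,3}:1  {2,3,6}:3  {3,5,6}:3  {4,5,6}:1
  |U|=4: {0,4,5,6}:1  {1,2,3,6}:4  {2,3,5,6}:6  {3,4,5,6}:4
  |U|=5: {0,3,4,5,6}:5  {1,2,3,5,6}:10  {2,3,4,5,6}:10
  start at 0(p): 20
  start at 1(t): 15
sum over floor = 35

35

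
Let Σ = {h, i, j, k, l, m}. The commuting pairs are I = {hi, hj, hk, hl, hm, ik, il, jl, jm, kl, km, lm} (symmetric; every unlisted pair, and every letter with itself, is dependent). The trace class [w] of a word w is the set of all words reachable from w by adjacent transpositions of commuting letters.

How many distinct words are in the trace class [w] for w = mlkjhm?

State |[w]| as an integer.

#0=m has no predecessor
#1=l has no predecessor
#2=k has no predecessor
#3=j depends on [2:k]
#4=h has no predecessor
#5=m depends on [0:m]
sources: [0:m, 1:l, 2:k, 4:h]
N(rest) = Σ N(rest − s) over sources s of rest; N(one piece) = 1:
  size 1 → [1]=1  [3]=1  [4]=1  [5]=1
  size 2 → [0,5]=1  [1,3]=2  [1,4]=2  [1,5]=2  [2,3]=1  [3,4]=2  [3,5]=2  [4,5]=2
  size 3 → [0,1,5]=3  [0,3,5]=3  [0,4,5]=3  [1,2,3]=3  [1,3,4]=6  [1,3,5]=6  [1,4,5]=6  [2,3,4]=3  [2,3,5]=3  [3,4,5]=6
  size 4 → [0,1,3,5]=12  [0,1,4,5]=12  [0,2,3,5]=6  [0,3,4,5]=12  [1,2,3,4]=12  [1,2,3,5]=12  [1,3,4,5]=24  [2,3,4,5]=12
  first=0(m) contributes 60
  first=1(l) contributes 30
  first=2(k) contributes 60
  first=4(h) contributes 30
|[w]| = 180

180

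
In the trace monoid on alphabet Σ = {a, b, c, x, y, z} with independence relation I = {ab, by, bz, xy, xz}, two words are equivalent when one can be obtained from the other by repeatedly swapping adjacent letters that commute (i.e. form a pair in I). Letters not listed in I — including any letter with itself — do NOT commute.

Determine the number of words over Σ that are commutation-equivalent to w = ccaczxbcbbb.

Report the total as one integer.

#0=c has no predecessor
#1=c depends on [0:c]
#2=a depends on [1:c]
#3=c depends on [2:a]
#4=z depends on [3:c]
#5=x depends on [3:c]
#6=b depends on [5:x]
#7=c depends on [4:z, 6:b]
#8=b depends on [7:c]
#9=b depends on [8:b]
#10=b depends on [9:b]
sources: [0:c]
N(rest) = Σ N(rest − s) over sources s of rest; N(one piece) = 1:
  size 1 → [10]=1
  size 2 → [9,10]=1
  size 3 → [8,9,10]=1
  size 4 → [7,8,9,10]=1
  size 5 → [4,7,8,9,10]=1  [6,7,8,9,10]=1
  size 6 → [4,6,7,8,9,10]=2  [5,6,7,8,9,10]=1
  size 7 → [4,5,6,7,8,9,10]=3
  size 8 → [3,4,5,6,7,8,9,10]=3
  size 9 → [2,3,4,5,6,7,8,9,10]=3
  first=0(c) contributes 3

3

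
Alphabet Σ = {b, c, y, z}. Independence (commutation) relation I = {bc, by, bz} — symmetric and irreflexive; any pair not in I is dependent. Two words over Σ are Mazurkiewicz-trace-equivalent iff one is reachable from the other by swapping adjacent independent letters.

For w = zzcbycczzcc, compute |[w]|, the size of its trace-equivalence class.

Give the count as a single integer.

11

0(z) covers ∅
1(z) covers 0:z
2(c) covers 1:z
3(b) covers ∅
4(y) covers 2:c
5(c) covers 4:y
6(c) covers 5:c
7(z) covers 6:c
8(z) covers 7:z
9(c) covers 8:z
10(c) covers 9:c
floor of heap: 0:z, 3:b
completions by unplaced set U, small U first (add the entries for U minus each lowest piece of U):
  |U|=1: {3}:1  {10}:1
  |U|=2: {3,10}:2  {9,10}:1
  |U|=3: {3,9,10}:3  {8,9,10}:1
  |U|=4: {3,8,9,10}:4  {7,8,9,10}:1
  |U|=5: {3,7,8,9,10}:5  {6,7,8,9,10}:1
  |U|=6: {3,6,7,8,9,10}:6  {5,6,7,8,9,10}:1
  |U|=7: {3,5,6,7,8,9,10}:7  {4,5,6,7,8,9,10}:1
  |U|=8: {2,4,5,6,7,8,9,10}:1  {3,4,5,6,7,8,9,10}:8
  |U|=9: {1,2,4,5,6,7,8,9,10}:1  {2,3,4,5,6,7,8,9,10}:9
  start at 0(z): 10
  start at 3(b): 1
sum over floor = 11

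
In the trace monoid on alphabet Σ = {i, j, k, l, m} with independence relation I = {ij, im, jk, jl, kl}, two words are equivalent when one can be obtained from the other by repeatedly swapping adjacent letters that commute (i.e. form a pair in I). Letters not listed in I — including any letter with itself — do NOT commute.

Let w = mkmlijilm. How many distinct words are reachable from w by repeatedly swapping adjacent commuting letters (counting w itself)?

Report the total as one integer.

#0=m has no predecessor
#1=k depends on [0:m]
#2=m depends on [1:k]
#3=l depends on [2:m]
#4=i depends on [3:l]
#5=j depends on [2:m]
#6=i depends on [4:i]
#7=l depends on [6:i]
#8=m depends on [5:j, 7:l]
sources: [0:m]
N(rest) = Σ N(rest − s) over sources s of rest; N(one piece) = 1:
  size 1 → [8]=1
  size 2 → [5,8]=1  [7,8]=1
  size 3 → [5,7,8]=2  [6,7,8]=1
  size 4 → [4,6,7,8]=1  [5,6,7,8]=3
  size 5 → [3,4,6,7,8]=1  [4,5,6,7,8]=4
  size 6 → [3,4,5,6,7,8]=5
  size 7 → [2,3,4,5,6,7,8]=5
  first=0(m) contributes 5

5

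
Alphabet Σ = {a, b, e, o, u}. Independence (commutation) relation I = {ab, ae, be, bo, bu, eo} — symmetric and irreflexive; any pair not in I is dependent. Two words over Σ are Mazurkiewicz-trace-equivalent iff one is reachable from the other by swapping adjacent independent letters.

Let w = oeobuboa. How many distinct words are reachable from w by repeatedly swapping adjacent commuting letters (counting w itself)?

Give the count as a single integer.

84

#0=o has no predecessor
#1=e has no predecessor
#2=o depends on [0:o]
#3=b has no predecessor
#4=u depends on [1:e, 2:o]
#5=b depends on [3:b]
#6=o depends on [4:u]
#7=a depends on [6:o]
sources: [0:o, 1:e, 3:b]
N(rest) = Σ N(rest − s) over sources s of rest; N(one piece) = 1:
  size 1 → [5]=1  [7]=1
  size 2 → [3,5]=1  [5,7]=2  [6,7]=1
  size 3 → [3,5,7]=3  [4,6,7]=1  [5,6,7]=3
  size 4 → [1,4,6,7]=1  [2,4,6,7]=1  [3,5,6,7]=6  [4,5,6,7]=4
  size 5 → [0,2,4,6,7]=1  [1,2,4,6,7]=2  [1,4,5,6,7]=5  [2,4,5,6,7]=5  [3,4,5,6,7]=10
  size 6 → [0,1,2,4,6,7]=3  [0,2,4,5,6,7]=6  [1,2,4,5,6,7]=12  [1,3,4,5,6,7]=15  [2,3,4,5,6,7]=15
  first=0(o) contributes 42
  first=1(e) contributes 21
  first=3(b) contributes 21
|[w]| = 84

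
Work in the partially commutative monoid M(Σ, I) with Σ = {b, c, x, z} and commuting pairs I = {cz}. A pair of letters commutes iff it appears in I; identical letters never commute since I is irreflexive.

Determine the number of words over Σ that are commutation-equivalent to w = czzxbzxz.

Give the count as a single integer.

3

0(c) covers ∅
1(z) covers ∅
2(z) covers 1:z
3(x) covers 0:c, 2:z
4(b) covers 3:x
5(z) covers 4:b
6(x) covers 5:z
7(z) covers 6:x
floor of heap: 0:c, 1:z
completions by unplaced set U, small U first (add the entries for U minus each lowest piece of U):
  |U|=1: {7}:1
  |U|=2: {6,7}:1
  |U|=3: {5,6,7}:1
  |U|=4: {4,5,6,7}:1
  |U|=5: {3,4,5,6,7}:1
  |U|=6: {0,3,4,5,6,7}:1  {2,3,4,5,6,7}:1
  start at 0(c): 1
  start at 1(z): 2
sum over floor = 3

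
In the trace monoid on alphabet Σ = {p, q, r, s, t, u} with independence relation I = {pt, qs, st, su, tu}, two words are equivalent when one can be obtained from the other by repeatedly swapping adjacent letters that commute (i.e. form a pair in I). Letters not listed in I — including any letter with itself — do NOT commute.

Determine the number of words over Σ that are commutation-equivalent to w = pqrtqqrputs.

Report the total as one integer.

8

#0=p has no predecessor
#1=q depends on [0:p]
#2=r depends on [1:q]
#3=t depends on [2:r]
#4=q depends on [3:t]
#5=q depends on [4:q]
#6=r depends on [5:q]
#7=p depends on [6:r]
#8=u depends on [7:p]
#9=t depends on [6:r]
#10=s depends on [7:p]
sources: [0:p]
N(rest) = Σ N(rest − s) over sources s of rest; N(one piece) = 1:
  size 1 → [8]=1  [9]=1  [10]=1
  size 2 → [8,9]=2  [8,10]=2  [9,10]=2
  size 3 → [7,8,10]=2  [8,9,10]=6
  size 4 → [7,8,9,10]=8
  size 5 → [6,7,8,9,10]=8
  size 6 → [5,6,7,8,9,10]=8
  size 7 → [4,5,6,7,8,9,10]=8
  size 8 → [3,4,5,6,7,8,9,10]=8
  size 9 → [2,3,4,5,6,7,8,9,10]=8
  first=0(p) contributes 8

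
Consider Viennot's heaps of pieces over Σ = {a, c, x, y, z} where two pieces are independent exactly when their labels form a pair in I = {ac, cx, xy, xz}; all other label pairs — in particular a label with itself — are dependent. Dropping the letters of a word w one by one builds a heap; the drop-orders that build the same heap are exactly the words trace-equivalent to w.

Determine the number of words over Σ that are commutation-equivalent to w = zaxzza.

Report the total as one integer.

3

0(z) covers ∅
1(a) covers 0:z
2(x) covers 1:a
3(z) covers 1:a
4(z) covers 3:z
5(a) covers 2:x, 4:z
floor of heap: 0:z
completions by unplaced set U, small U first (add the entries for U minus each lowest piece of U):
  |U|=1: {5}:1
  |U|=2: {2,5}:1  {4,5}:1
  |U|=3: {2,4,5}:2  {3,4,5}:1
  |U|=4: {2,3,4,5}:3
  start at 0(z): 3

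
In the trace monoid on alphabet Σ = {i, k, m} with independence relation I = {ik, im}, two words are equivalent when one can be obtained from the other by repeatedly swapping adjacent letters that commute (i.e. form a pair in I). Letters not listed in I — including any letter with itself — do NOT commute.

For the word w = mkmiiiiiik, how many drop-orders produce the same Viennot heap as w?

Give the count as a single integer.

210

drop 0:m onto floor
drop 1:k onto {0:m}
drop 2:m onto {1:k}
drop 3:i onto floor
drop 4:i onto {3:i}
drop 5:i onto {4:i}
drop 6:i onto {5:i}
drop 7:i onto {6:i}
drop 8:i onto {7:i}
drop 9:k onto {2:m}
ground layer = {0:m, 3:i}
drop-orders for the pieces not yet dropped (sum over which currently-grounded one goes next):
  1 to go: {8} 1  {9} 1
  2 to go: {2,9} 1  {7,8} 1  {8,9} 2
  3 to go: {1,2,9} 1  {2,8,9} 3  {6,7,8} 1  {7,8,9} 3
  4 to go: {0,1,2,9} 1  {1,2,8,9} 4  {2,7,8,9} 6  {5,6,7,8} 1  {6,7,8,9} 4
  5 to go: {0,1,2,8,9} 5  {1,2,7,8,9} 10  {2,6,7,8,9} 10  {4,5,6,7,8} 1  {5,6,7,8,9} 5
  6 to go: {0,1,2,7,8,9} 15  {1,2,6,7,8,9} 20  {2,5,6,7,8,9} 15  {3,4,5,6,7,8} 1  {4,5,6,7,8,9} 6
  7 to go: {0,1,2,6,7,8,9} 35  {1,2,5,6,7,8,9} 35  {2,4,5,6,7,8,9} 21  {3,4,5,6,7,8,9} 7
  8 to go: {0,1,2,5,6,7,8,9} 70  {1,2,4,5,6,7,8,9} 56  {2,3,4,5,6,7,8,9} 28
  if 0:m drops first: 84 orders
  if 3:i drops first: 126 orders
heap linearizations: 210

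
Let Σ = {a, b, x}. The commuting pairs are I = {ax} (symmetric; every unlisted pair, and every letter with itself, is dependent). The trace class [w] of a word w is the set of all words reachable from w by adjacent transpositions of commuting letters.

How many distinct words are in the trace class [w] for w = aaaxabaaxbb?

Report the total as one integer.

drop 0:a onto floor
drop 1:a onto {0:a}
drop 2:a onto {1:a}
drop 3:x onto floor
drop 4:a onto {2:a}
drop 5:b onto {3:x, 4:a}
drop 6:a onto {5:b}
drop 7:a onto {6:a}
drop 8:x onto {5:b}
drop 9:b onto {7:a, 8:x}
drop 10:b onto {9:b}
ground layer = {0:a, 3:x}
drop-orders for the pieces not yet dropped (sum over which currently-grounded one goes next):
  1 to go: {10} 1
  2 to go: {9,10} 1
  3 to go: {7,9,10} 1  {8,9,10} 1
  4 to go: {6,7,9,10} 1  {7,8,9,10} 2
  5 to go: {6,7,8,9,10} 3
  6 to go: {5,6,7,8,9,10} 3
  7 to go: {3,5,6,7,8,9,10} 3  {4,5,6,7,8,9,10} 3
  8 to go: {2,4,5,6,7,8,9,10} 3  {3,4,5,6,7,8,9,10} 6
  9 to go: {1,2,4,5,6,7,8,9,10} 3  {2,3,4,5,6,7,8,9,10} 9
  if 0:a drops first: 12 orders
  if 3:x drops first: 3 orders
heap linearizations: 15

15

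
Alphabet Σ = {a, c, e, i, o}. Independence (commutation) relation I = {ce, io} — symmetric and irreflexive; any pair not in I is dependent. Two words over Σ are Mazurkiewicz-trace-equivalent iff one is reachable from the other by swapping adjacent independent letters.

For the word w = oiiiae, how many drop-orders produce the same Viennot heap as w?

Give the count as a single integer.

4

drop 0:o onto floor
drop 1:i onto floor
drop 2:i onto {1:i}
drop 3:i onto {2:i}
drop 4:a onto {0:o, 3:i}
drop 5:e onto {4:a}
ground layer = {0:o, 1:i}
drop-orders for the pieces not yet dropped (sum over which currently-grounded one goes next):
  1 to go: {5} 1
  2 to go: {4,5} 1
  3 to go: {0,4,5} 1  {3,4,5} 1
  4 to go: {0,3,4,5} 2  {2,3,4,5} 1
  if 0:o drops first: 1 orders
  if 1:i drops first: 3 orders
heap linearizations: 4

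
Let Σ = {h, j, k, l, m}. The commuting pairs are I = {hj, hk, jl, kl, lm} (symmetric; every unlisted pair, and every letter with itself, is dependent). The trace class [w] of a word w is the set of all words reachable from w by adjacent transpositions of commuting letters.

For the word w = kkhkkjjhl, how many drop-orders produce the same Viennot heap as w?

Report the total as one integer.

84

0(k) covers ∅
1(k) covers 0:k
2(h) covers ∅
3(k) covers 1:k
4(k) covers 3:k
5(j) covers 4:k
6(j) covers 5:j
7(h) covers 2:h
8(l) covers 7:h
floor of heap: 0:k, 2:h
completions by unplaced set U, small U first (add the entries for U minus each lowest piece of U):
  |U|=1: {6}:1  {8}:1
  |U|=2: {5,6}:1  {6,8}:2  {7,8}:1
  |U|=3: {2,7,8}:1  {4,5,6}:1  {5,6,8}:3  {6,7,8}:3
  |U|=4: {2,6,7,8}:4  {3,4,5,6}:1  {4,5,6,8}:4  {5,6,7,8}:6
  |U|=5: {1,3,4,5,6}:1  {2,5,6,7,8}:10  {3,4,5,6,8}:5  {4,5,6,7,8}:10
  |U|=6: {0,1,3,4,5,6}:1  {1,3,4,5,6,8}:6  {2,4,5,6,7,8}:20  {3,4,5,6,7,8}:15
  |U|=7: {0,1,3,4,5,6,8}:7  {1,3,4,5,6,7,8}:21  {2,3,4,5,6,7,8}:35
  start at 0(k): 56
  start at 2(h): 28
sum over floor = 84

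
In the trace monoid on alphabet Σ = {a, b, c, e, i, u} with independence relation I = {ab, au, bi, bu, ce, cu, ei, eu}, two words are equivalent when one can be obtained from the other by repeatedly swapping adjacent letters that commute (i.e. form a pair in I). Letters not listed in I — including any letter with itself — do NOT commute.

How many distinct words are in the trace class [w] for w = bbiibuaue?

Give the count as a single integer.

piece 0:b — minimal
piece 1:b rests on {0:b}
piece 2:i — minimal
piece 3:i rests on {2:i}
piece 4:b rests on {1:b}
piece 5:u rests on {3:i}
piece 6:a rests on {3:i}
piece 7:u rests on {5:u}
piece 8:e rests on {4:b, 6:a}
minimal pieces: {0:b, 2:i}
ways to finish when only these pieces remain (= sum over removing one remaining piece with nothing left below it):
  1 left: {7}→1  {8}→1
  2 left: {4,8}→1  {5,7}→1  {6,8}→1  {7,8}→2
  3 left: {1,4,8}→1  {4,6,8}→2  {4,7,8}→3  {5,7,8}→3  {6,7,8}→3
  4 left: {0,1,4,8}→1  {1,4,6,8}→3  {1,4,7,8}→4  {4,5,7,8}→6  {4,6,7,8}→8  {5,6,7,8}→6
  5 left: {0,1,4,6,8}→4  {0,1,4,7,8}→5  {1,4,5,7,8}→10  {1,4,6,7,8}→15  {3,5,6,7,8}→6  {4,5,6,7,8}→20
  6 left: {0,1,4,5,7,8}→15  {0,1,4,6,7,8}→24  {1,4,5,6,7,8}→45  {2,3,5,6,7,8}→6  {3,4,5,6,7,8}→26
  7 left: {0,1,4,5,6,7,8}→84  {1,3,4,5,6,7,8}→71  {2,3,4,5,6,7,8}→32
  placing 0:b first → 103 extensions
  placing 2:i first → 155 extensions
total linear extensions = 258

258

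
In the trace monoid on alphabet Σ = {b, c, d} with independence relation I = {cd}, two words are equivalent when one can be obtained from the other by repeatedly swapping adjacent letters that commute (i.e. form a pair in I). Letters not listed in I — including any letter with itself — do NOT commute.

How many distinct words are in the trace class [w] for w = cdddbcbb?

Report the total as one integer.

4

drop 0:c onto floor
drop 1:d onto floor
drop 2:d onto {1:d}
drop 3:d onto {2:d}
drop 4:b onto {0:c, 3:d}
drop 5:c onto {4:b}
drop 6:b onto {5:c}
drop 7:b onto {6:b}
ground layer = {0:c, 1:d}
drop-orders for the pieces not yet dropped (sum over which currently-grounded one goes next):
  1 to go: {7} 1
  2 to go: {6,7} 1
  3 to go: {5,6,7} 1
  4 to go: {4,5,6,7} 1
  5 to go: {0,4,5,6,7} 1  {3,4,5,6,7} 1
  6 to go: {0,3,4,5,6,7} 2  {2,3,4,5,6,7} 1
  if 0:c drops first: 1 orders
  if 1:d drops first: 3 orders
heap linearizations: 4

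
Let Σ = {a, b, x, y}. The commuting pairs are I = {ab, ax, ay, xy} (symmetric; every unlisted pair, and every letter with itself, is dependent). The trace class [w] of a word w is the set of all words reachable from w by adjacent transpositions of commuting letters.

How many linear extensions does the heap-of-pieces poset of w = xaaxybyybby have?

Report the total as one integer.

#0=x has no predecessor
#1=a has no predecessor
#2=a depends on [1:a]
#3=x depends on [0:x]
#4=y has no predecessor
#5=b depends on [3:x, 4:y]
#6=y depends on [5:b]
#7=y depends on [6:y]
#8=b depends on [7:y]
#9=b depends on [8:b]
#10=y depends on [9:b]
sources: [0:x, 1:a, 4:y]
N(rest) = Σ N(rest − s) over sources s of rest; N(one piece) = 1:
  size 1 → [2]=1  [10]=1
  size 2 → [1,2]=1  [2,10]=2  [9,10]=1
  size 3 → [1,2,10]=3  [2,9,10]=3  [8,9,10]=1
  size 4 → [1,2,9,10]=6  [2,8,9,10]=4  [7,8,9,10]=1
  size 5 → [1,2,8,9,10]=10  [2,7,8,9,10]=5  [6,7,8,9,10]=1
  size 6 → [1,2,7,8,9,10]=15  [2,6,7,8,9,10]=6  [5,6,7,8,9,10]=1
  size 7 → [1,2,6,7,8,9,10]=21  [2,5,6,7,8,9,10]=7  [3,5,6,7,8,9,10]=1  [4,5,6,7,8,9,10]=1
  size 8 → [0,3,5,6,7,8,9,10]=1  [1,2,5,6,7,8,9,10]=28  [2,3,5,6,7,8,9,10]=8  [2,4,5,6,7,8,9,10]=8  [3,4,5,6,7,8,9,10]=2
  size 9 → [0,2,3,5,6,7,8,9,10]=9  [0,3,4,5,6,7,8,9,10]=3  [1,2,3,5,6,7,8,9,10]=36  [1,2,4,5,6,7,8,9,10]=36  [2,3,4,5,6,7,8,9,10]=18
  first=0(x) contributes 90
  first=1(a) contributes 30
  first=4(y) contributes 45
|[w]| = 165

165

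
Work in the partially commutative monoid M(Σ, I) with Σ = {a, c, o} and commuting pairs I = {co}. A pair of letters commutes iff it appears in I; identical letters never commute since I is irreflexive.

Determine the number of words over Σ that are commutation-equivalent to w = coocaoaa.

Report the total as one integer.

drop 0:c onto floor
drop 1:o onto floor
drop 2:o onto {1:o}
drop 3:c onto {0:c}
drop 4:a onto {2:o, 3:c}
drop 5:o onto {4:a}
drop 6:a onto {5:o}
drop 7:a onto {6:a}
ground layer = {0:c, 1:o}
drop-orders for the pieces not yet dropped (sum over which currently-grounded one goes next):
  1 to go: {7} 1
  2 to go: {6,7} 1
  3 to go: {5,6,7} 1
  4 to go: {4,5,6,7} 1
  5 to go: {2,4,5,6,7} 1  {3,4,5,6,7} 1
  6 to go: {0,3,4,5,6,7} 1  {1,2,4,5,6,7} 1  {2,3,4,5,6,7} 2
  if 0:c drops first: 3 orders
  if 1:o drops first: 3 orders
heap linearizations: 6

6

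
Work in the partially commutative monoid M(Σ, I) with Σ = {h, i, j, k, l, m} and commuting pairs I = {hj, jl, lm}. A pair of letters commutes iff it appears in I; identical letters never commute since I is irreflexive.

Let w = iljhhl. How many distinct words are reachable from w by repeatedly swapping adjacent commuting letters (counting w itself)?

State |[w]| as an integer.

5

#0=i has no predecessor
#1=l depends on [0:i]
#2=j depends on [0:i]
#3=h depends on [1:l]
#4=h depends on [3:h]
#5=l depends on [4:h]
sources: [0:i]
N(rest) = Σ N(rest − s) over sources s of rest; N(one piece) = 1:
  size 1 → [2]=1  [5]=1
  size 2 → [2,5]=2  [4,5]=1
  size 3 → [2,4,5]=3  [3,4,5]=1
  size 4 → [1,3,4,5]=1  [2,3,4,5]=4
  first=0(i) contributes 5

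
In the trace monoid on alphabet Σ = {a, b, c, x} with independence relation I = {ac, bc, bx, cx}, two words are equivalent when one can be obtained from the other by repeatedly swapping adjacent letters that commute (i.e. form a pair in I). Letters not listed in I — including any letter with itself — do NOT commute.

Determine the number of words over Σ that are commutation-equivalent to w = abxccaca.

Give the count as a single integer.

0(a) covers ∅
1(b) covers 0:a
2(x) covers 0:a
3(c) covers ∅
4(c) covers 3:c
5(a) covers 1:b, 2:x
6(c) covers 4:c
7(a) covers 5:a
floor of heap: 0:a, 3:c
completions by unplaced set U, small U first (add the entries for U minus each lowest piece of U):
  |U|=1: {6}:1  {7}:1
  |U|=2: {4,6}:1  {5,7}:1  {6,7}:2
  |U|=3: {1,5,7}:1  {2,5,7}:1  {3,4,6}:1  {4,6,7}:3  {5,6,7}:3
  |U|=4: {1,2,5,7}:2  {1,5,6,7}:4  {2,5,6,7}:4  {3,4,6,7}:4  {4,5,6,7}:6
  |U|=5: {0,1,2,5,7}:2  {1,2,5,6,7}:10  {1,4,5,6,7}:10  {2,4,5,6,7}:10  {3,4,5,6,7}:10
  |U|=6: {0,1,2,5,6,7}:12  {1,2,4,5,6,7}:30  {1,3,4,5,6,7}:20  {2,3,4,5,6,7}:20
  start at 0(a): 70
  start at 3(c): 42
sum over floor = 112

112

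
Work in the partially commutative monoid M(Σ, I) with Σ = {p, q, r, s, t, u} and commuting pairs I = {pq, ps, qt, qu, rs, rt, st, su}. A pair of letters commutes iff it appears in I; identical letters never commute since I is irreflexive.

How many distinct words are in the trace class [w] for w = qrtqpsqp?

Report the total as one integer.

0(q) covers ∅
1(r) covers 0:q
2(t) covers ∅
3(q) covers 1:r
4(p) covers 1:r, 2:t
5(s) covers 3:q
6(q) covers 5:s
7(p) covers 4:p
floor of heap: 0:q, 2:t
completions by unplaced set U, small U first (add the entries for U minus each lowest piece of U):
  |U|=1: {6}:1  {7}:1
  |U|=2: {4,7}:1  {5,6}:1  {6,7}:2
  |U|=3: {2,4,7}:1  {3,5,6}:1  {4,6,7}:3  {5,6,7}:3
  |U|=4: {2,4,6,7}:4  {3,5,6,7}:4  {4,5,6,7}:6
  |U|=5: {2,4,5,6,7}:10  {3,4,5,6,7}:10
  |U|=6: {1,3,4,5,6,7}:10  {2,3,4,5,6,7}:20
  start at 0(q): 30
  start at 2(t): 10
sum over floor = 40

40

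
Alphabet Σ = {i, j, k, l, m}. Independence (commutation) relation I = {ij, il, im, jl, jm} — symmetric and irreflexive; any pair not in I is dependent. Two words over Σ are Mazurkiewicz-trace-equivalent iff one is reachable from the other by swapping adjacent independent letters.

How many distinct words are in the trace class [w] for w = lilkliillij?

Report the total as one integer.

0(l) covers ∅
1(i) covers ∅
2(l) covers 0:l
3(k) covers 1:i, 2:l
4(l) covers 3:k
5(i) covers 3:k
6(i) covers 5:i
7(l) covers 4:l
8(l) covers 7:l
9(i) covers 6:i
10(j) covers 3:k
floor of heap: 0:l, 1:i
completions by unplaced set U, small U first (add the entries for U minus each lowest piece of U):
  |U|=1: {8}:1  {9}:1  {10}:1
  |U|=2: {6,9}:1  {7,8}:1  {8,9}:2  {8,10}:2  {9,10}:2
  |U|=3: {4,7,8}:1  {5,6,9}:1  {6,8,9}:3  {6,9,10}:3  {7,8,9}:3  {7,8,10}:3  {8,9,10}:6
  |U|=4: {4,7,8,9}:4  {4,7,8,10}:4  {5,6,8,9}:4  {5,6,9,10}:4  {6,7,8,9}:6  {6,8,9,10}:12  {7,8,9,10}:12
  |U|=5: {4,6,7,8,9}:10  {4,7,8,9,10}:20  {5,6,7,8,9}:10  {5,6,8,9,10}:20  {6,7,8,9,10}:30
  |U|=6: {4,5,6,7,8,9}:20  {4,6,7,8,9,10}:60  {5,6,7,8,9,10}:60
  |U|=7: {4,5,6,7,8,9,10}:140
  |U|=8: {3,4,5,6,7,8,9,10}:140
  |U|=9: {1,3,4,5,6,7,8,9,10}:140  {2,3,4,5,6,7,8,9,10}:140
  start at 0(l): 280
  start at 1(i): 140
sum over floor = 420

420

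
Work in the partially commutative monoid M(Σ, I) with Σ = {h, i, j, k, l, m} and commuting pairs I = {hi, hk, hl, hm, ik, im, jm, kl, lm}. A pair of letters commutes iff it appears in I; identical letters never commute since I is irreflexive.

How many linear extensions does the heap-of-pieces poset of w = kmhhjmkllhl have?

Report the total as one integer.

980

piece 0:k — minimal
piece 1:m rests on {0:k}
piece 2:h — minimal
piece 3:h rests on {2:h}
piece 4:j rests on {0:k, 3:h}
piece 5:m rests on {1:m}
piece 6:k rests on {4:j, 5:m}
piece 7:l rests on {4:j}
piece 8:l rests on {7:l}
piece 9:h rests on {4:j}
piece 10:l rests on {8:l}
minimal pieces: {0:k, 2:h}
ways to finish when only these pieces remain (= sum over removing one remaining piece with nothing left below it):
  1 left: {6}→1  {9}→1  {10}→1
  2 left: {5,6}→1  {6,9}→2  {6,10}→2  {8,10}→1  {9,10}→2
  3 left: {1,5,6}→1  {5,6,9}→3  {5,6,10}→3  {6,8,10}→3  {6,9,10}→6  {7,8,10}→1  {8,9,10}→3
  4 left: {1,5,6,9}→4  {1,5,6,10}→4  {5,6,8,10}→6  {5,6,9,10}→12  {6,7,8,10}→4  {6,8,9,10}→12  {7,8,9,10}→4
  5 left: {1,5,6,8,10}→10  {1,5,6,9,10}→20  {5,6,7,8,10}→10  {5,6,8,9,10}→30  {6,7,8,9,10}→20
  6 left: {1,5,6,7,8,10}→20  {1,5,6,8,9,10}→60  {4,6,7,8,9,10}→20  {5,6,7,8,9,10}→60
  7 left: {1,5,6,7,8,9,10}→140  {3,4,6,7,8,9,10}→20  {4,5,6,7,8,9,10}→80
  8 left: {1,4,5,6,7,8,9,10}→220  {2,3,4,6,7,8,9,10}→20  {3,4,5,6,7,8,9,10}→100
  9 left: {0,1,4,5,6,7,8,9,10}→220  {1,3,4,5,6,7,8,9,10}→320  {2,3,4,5,6,7,8,9,10}→120
  placing 0:k first → 440 extensions
  placing 2:h first → 540 extensions
total linear extensions = 980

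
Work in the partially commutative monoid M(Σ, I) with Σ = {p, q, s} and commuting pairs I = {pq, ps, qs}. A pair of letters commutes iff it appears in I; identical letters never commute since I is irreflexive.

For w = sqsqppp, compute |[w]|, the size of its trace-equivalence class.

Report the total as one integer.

drop 0:s onto floor
drop 1:q onto floor
drop 2:s onto {0:s}
drop 3:q onto {1:q}
drop 4:p onto floor
drop 5:p onto {4:p}
drop 6:p onto {5:p}
ground layer = {0:s, 1:q, 4:p}
drop-orders for the pieces not yet dropped (sum over which currently-grounded one goes next):
  1 to go: {2} 1  {3} 1  {6} 1
  2 to go: {0,2} 1  {1,3} 1  {2,3} 2  {2,6} 2  {3,6} 2  {5,6} 1
  3 to go: {0,2,3} 3  {0,2,6} 3  {1,2,3} 3  {1,3,6} 3  {2,3,6} 6  {2,5,6} 3  {3,5,6} 3  {4,5,6} 1
  4 to go: {0,1,2,3} 6  {0,2,3,6} 12  {0,2,5,6} 6  {1,2,3,6} 12  {1,3,5,6} 6  {2,3,5,6} 12  {2,4,5,6} 4  {3,4,5,6} 4
  5 to go: {0,1,2,3,6} 30  {0,2,3,5,6} 30  {0,2,4,5,6} 10  {1,2,3,5,6} 30  {1,3,4,5,6} 10  {2,3,4,5,6} 20
  if 0:s drops first: 60 orders
  if 1:q drops first: 60 orders
  if 4:p drops first: 90 orders
heap linearizations: 210

210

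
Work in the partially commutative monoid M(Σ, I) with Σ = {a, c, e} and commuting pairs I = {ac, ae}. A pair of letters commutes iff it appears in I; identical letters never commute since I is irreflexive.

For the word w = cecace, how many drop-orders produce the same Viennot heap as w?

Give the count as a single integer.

6

#0=c has no predecessor
#1=e depends on [0:c]
#2=c depends on [1:e]
#3=a has no predecessor
#4=c depends on [2:c]
#5=e depends on [4:c]
sources: [0:c, 3:a]
N(rest) = Σ N(rest − s) over sources s of rest; N(one piece) = 1:
  size 1 → [3]=1  [5]=1
  size 2 → [3,5]=2  [4,5]=1
  size 3 → [2,4,5]=1  [3,4,5]=3
  size 4 → [1,2,4,5]=1  [2,3,4,5]=4
  first=0(c) contributes 5
  first=3(a) contributes 1
|[w]| = 6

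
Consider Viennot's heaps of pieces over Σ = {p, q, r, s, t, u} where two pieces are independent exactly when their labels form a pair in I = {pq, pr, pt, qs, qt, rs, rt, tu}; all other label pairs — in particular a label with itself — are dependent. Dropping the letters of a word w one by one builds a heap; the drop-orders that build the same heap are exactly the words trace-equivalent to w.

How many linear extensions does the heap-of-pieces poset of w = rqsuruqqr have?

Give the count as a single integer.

3

0(r) covers ∅
1(q) covers 0:r
2(s) covers ∅
3(u) covers 1:q, 2:s
4(r) covers 3:u
5(u) covers 4:r
6(q) covers 5:u
7(q) covers 6:q
8(r) covers 7:q
floor of heap: 0:r, 2:s
completions by unplaced set U, small U first (add the entries for U minus each lowest piece of U):
  |U|=1: {8}:1
  |U|=2: {7,8}:1
  |U|=3: {6,7,8}:1
  |U|=4: {5,6,7,8}:1
  |U|=5: {4,5,6,7,8}:1
  |U|=6: {3,4,5,6,7,8}:1
  |U|=7: {1,3,4,5,6,7,8}:1  {2,3,4,5,6,7,8}:1
  start at 0(r): 2
  start at 2(s): 1
sum over floor = 3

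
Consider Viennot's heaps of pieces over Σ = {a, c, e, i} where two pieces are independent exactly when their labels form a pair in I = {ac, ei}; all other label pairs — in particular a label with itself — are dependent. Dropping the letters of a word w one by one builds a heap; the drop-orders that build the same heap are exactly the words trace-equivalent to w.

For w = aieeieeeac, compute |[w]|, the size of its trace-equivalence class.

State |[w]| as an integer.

42

piece 0:a — minimal
piece 1:i rests on {0:a}
piece 2:e rests on {0:a}
piece 3:e rests on {2:e}
piece 4:i rests on {1:i}
piece 5:e rests on {3:e}
piece 6:e rests on {5:e}
piece 7:e rests on {6:e}
piece 8:a rests on {4:i, 7:e}
piece 9:c rests on {4:i, 7:e}
minimal pieces: {0:a}
ways to finish when only these pieces remain (= sum over removing one remaining piece with nothing left below it):
  1 left: {8}→1  {9}→1
  2 left: {8,9}→2
  3 left: {4,8,9}→2  {7,8,9}→2
  4 left: {1,4,8,9}→2  {4,7,8,9}→4  {6,7,8,9}→2
  5 left: {1,4,7,8,9}→6  {4,6,7,8,9}→6  {5,6,7,8,9}→2
  6 left: {1,4,6,7,8,9}→12  {3,5,6,7,8,9}→2  {4,5,6,7,8,9}→8
  7 left: {1,4,5,6,7,8,9}→20  {2,3,5,6,7,8,9}→2  {3,4,5,6,7,8,9}→10
  8 left: {1,3,4,5,6,7,8,9}→30  {2,3,4,5,6,7,8,9}→12
  placing 0:a first → 42 extensions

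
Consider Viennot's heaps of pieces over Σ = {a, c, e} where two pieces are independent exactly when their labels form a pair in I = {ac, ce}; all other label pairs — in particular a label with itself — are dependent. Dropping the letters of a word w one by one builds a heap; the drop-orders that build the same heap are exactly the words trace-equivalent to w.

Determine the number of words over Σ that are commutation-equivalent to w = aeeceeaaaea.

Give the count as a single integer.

0(a) covers ∅
1(e) covers 0:a
2(e) covers 1:e
3(c) covers ∅
4(e) covers 2:e
5(e) covers 4:e
6(a) covers 5:e
7(a) covers 6:a
8(a) covers 7:a
9(e) covers 8:a
10(a) covers 9:e
floor of heap: 0:a, 3:c
completions by unplaced set U, small U first (add the entries for U minus each lowest piece of U):
  |U|=1: {3}:1  {10}:1
  |U|=2: {3,10}:2  {9,10}:1
  |U|=3: {3,9,10}:3  {8,9,10}:1
  |U|=4: {3,8,9,10}:4  {7,8,9,10}:1
  |U|=5: {3,7,8,9,10}:5  {6,7,8,9,10}:1
  |U|=6: {3,6,7,8,9,10}:6  {5,6,7,8,9,10}:1
  |U|=7: {3,5,6,7,8,9,10}:7  {4,5,6,7,8,9,10}:1
  |U|=8: {2,4,5,6,7,8,9,10}:1  {3,4,5,6,7,8,9,10}:8
  |U|=9: {1,2,4,5,6,7,8,9,10}:1  {2,3,4,5,6,7,8,9,10}:9
  start at 0(a): 10
  start at 3(c): 1
sum over floor = 11

11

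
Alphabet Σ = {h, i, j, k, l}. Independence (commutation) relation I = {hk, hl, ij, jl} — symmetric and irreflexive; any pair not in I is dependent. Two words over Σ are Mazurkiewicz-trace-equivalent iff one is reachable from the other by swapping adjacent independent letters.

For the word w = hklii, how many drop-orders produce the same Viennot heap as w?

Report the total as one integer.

drop 0:h onto floor
drop 1:k onto floor
drop 2:l onto {1:k}
drop 3:i onto {0:h, 2:l}
drop 4:i onto {3:i}
ground layer = {0:h, 1:k}
drop-orders for the pieces not yet dropped (sum over which currently-grounded one goes next):
  1 to go: {4} 1
  2 to go: {3,4} 1
  3 to go: {0,3,4} 1  {2,3,4} 1
  if 0:h drops first: 1 orders
  if 1:k drops first: 2 orders
heap linearizations: 3

3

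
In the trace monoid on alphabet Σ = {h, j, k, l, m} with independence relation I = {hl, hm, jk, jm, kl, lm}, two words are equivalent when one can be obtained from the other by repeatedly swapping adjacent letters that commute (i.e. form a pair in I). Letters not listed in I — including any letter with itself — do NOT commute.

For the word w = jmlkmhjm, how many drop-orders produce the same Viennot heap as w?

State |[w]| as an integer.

88

drop 0:j onto floor
drop 1:m onto floor
drop 2:l onto {0:j}
drop 3:k onto {1:m}
drop 4:m onto {3:k}
drop 5:h onto {0:j, 3:k}
drop 6:j onto {2:l, 5:h}
drop 7:m onto {4:m}
ground layer = {0:j, 1:m}
drop-orders for the pieces not yet dropped (sum over which currently-grounded one goes next):
  1 to go: {6} 1  {7} 1
  2 to go: {2,6} 1  {4,7} 1  {5,6} 1  {6,7} 2
  3 to go: {2,5,6} 2  {2,6,7} 3  {4,6,7} 3  {5,6,7} 3
  4 to go: {0,2,5,6} 2  {2,4,6,7} 6  {2,5,6,7} 8  {4,5,6,7} 6
  5 to go: {0,2,5,6,7} 10  {2,4,5,6,7} 20  {3,4,5,6,7} 6
  6 to go: {0,2,4,5,6,7} 30  {1,3,4,5,6,7} 6  {2,3,4,5,6,7} 26
  if 0:j drops first: 32 orders
  if 1:m drops first: 56 orders
heap linearizations: 88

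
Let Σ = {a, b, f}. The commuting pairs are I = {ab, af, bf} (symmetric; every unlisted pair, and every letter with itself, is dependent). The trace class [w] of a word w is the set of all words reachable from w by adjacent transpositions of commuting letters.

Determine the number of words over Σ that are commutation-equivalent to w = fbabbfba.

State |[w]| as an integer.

420

drop 0:f onto floor
drop 1:b onto floor
drop 2:a onto floor
drop 3:b onto {1:b}
drop 4:b onto {3:b}
drop 5:f onto {0:f}
drop 6:b onto {4:b}
drop 7:a onto {2:a}
ground layer = {0:f, 1:b, 2:a}
drop-orders for the pieces not yet dropped (sum over which currently-grounded one goes next):
  1 to go: {5} 1  {6} 1  {7} 1
  2 to go: {0,5} 1  {2,7} 1  {4,6} 1  {5,6} 2  {5,7} 2  {6,7} 2
  3 to go: {0,5,6} 3  {0,5,7} 3  {2,5,7} 3  {2,6,7} 3  {3,4,6} 1  {4,5,6} 3  {4,6,7} 3  {5,6,7} 6
  4 to go: {0,2,5,7} 6  {0,4,5,6} 6  {0,5,6,7} 12  {1,3,4,6} 1  {2,4,6,7} 6  {2,5,6,7} 12  {3,4,5,6} 4  {3,4,6,7} 4  {4,5,6,7} 12
  5 to go: {0,2,5,6,7} 30  {0,3,4,5,6} 10  {0,4,5,6,7} 30  {1,3,4,5,6} 5  {1,3,4,6,7} 5  {2,3,4,6,7} 10  {2,4,5,6,7} 30  {3,4,5,6,7} 20
  6 to go: {0,1,3,4,5,6} 15  {0,2,4,5,6,7} 90  {0,3,4,5,6,7} 60  {1,2,3,4,6,7} 15  {1,3,4,5,6,7} 30  {2,3,4,5,6,7} 60
  if 0:f drops first: 105 orders
  if 1:b drops first: 210 orders
  if 2:a drops first: 105 orders
heap linearizations: 420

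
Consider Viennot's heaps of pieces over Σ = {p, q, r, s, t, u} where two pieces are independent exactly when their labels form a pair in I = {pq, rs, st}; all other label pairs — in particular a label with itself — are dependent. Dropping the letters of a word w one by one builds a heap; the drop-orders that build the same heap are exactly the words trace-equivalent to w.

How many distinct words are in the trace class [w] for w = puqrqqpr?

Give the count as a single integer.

piece 0:p — minimal
piece 1:u rests on {0:p}
piece 2:q rests on {1:u}
piece 3:r rests on {2:q}
piece 4:q rests on {3:r}
piece 5:q rests on {4:q}
piece 6:p rests on {3:r}
piece 7:r rests on {5:q, 6:p}
minimal pieces: {0:p}
ways to finish when only these pieces remain (= sum over removing one remaining piece with nothing left below it):
  1 left: {7}→1
  2 left: {5,7}→1  {6,7}→1
  3 left: {4,5,7}→1  {5,6,7}→2
  4 left: {4,5,6,7}→3
  5 left: {3,4,5,6,7}→3
  6 left: {2,3,4,5,6,7}→3
  placing 0:p first → 3 extensions

3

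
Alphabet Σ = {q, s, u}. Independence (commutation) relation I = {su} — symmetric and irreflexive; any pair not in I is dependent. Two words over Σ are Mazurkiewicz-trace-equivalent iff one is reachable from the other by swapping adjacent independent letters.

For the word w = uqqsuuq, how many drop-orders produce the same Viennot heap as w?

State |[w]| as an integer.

drop 0:u onto floor
drop 1:q onto {0:u}
drop 2:q onto {1:q}
drop 3:s onto {2:q}
drop 4:u onto {2:q}
drop 5:u onto {4:u}
drop 6:q onto {3:s, 5:u}
ground layer = {0:u}
drop-orders for the pieces not yet dropped (sum over which currently-grounded one goes next):
  1 to go: {6} 1
  2 to go: {3,6} 1  {5,6} 1
  3 to go: {3,5,6} 2  {4,5,6} 1
  4 to go: {3,4,5,6} 3
  5 to go: {2,3,4,5,6} 3
  if 0:u drops first: 3 orders

3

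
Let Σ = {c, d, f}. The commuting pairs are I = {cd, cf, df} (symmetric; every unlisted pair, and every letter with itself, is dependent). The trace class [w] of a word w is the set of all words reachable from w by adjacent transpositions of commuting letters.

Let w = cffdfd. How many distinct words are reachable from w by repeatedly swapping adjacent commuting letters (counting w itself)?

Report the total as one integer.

60

drop 0:c onto floor
drop 1:f onto floor
drop 2:f onto {1:f}
drop 3:d onto floor
drop 4:f onto {2:f}
drop 5:d onto {3:d}
ground layer = {0:c, 1:f, 3:d}
drop-orders for the pieces not yet dropped (sum over which currently-grounded one goes next):
  1 to go: {0} 1  {4} 1  {5} 1
  2 to go: {0,4} 2  {0,5} 2  {2,4} 1  {3,5} 1  {4,5} 2
  3 to go: {0,2,4} 3  {0,3,5} 3  {0,4,5} 6  {1,2,4} 1  {2,4,5} 3  {3,4,5} 3
  4 to go: {0,1,2,4} 4  {0,2,4,5} 12  {0,3,4,5} 12  {1,2,4,5} 4  {2,3,4,5} 6
  if 0:c drops first: 10 orders
  if 1:f drops first: 30 orders
  if 3:d drops first: 20 orders
heap linearizations: 60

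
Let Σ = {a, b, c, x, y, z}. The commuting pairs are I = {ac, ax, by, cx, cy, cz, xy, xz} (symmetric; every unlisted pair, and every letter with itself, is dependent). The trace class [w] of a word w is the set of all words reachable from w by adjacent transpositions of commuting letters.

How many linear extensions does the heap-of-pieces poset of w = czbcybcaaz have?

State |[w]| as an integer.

0(c) covers ∅
1(z) covers ∅
2(b) covers 0:c, 1:z
3(c) covers 2:b
4(y) covers 1:z
5(b) covers 3:c
6(c) covers 5:b
7(a) covers 4:y, 5:b
8(a) covers 7:a
9(z) covers 8:a
floor of heap: 0:c, 1:z
completions by unplaced set U, small U first (add the entries for U minus each lowest piece of U):
  |U|=1: {6}:1  {9}:1
  |U|=2: {6,9}:2  {8,9}:1
  |U|=3: {6,8,9}:3  {7,8,9}:1
  |U|=4: {4,7,8,9}:1  {6,7,8,9}:4
  |U|=5: {4,6,7,8,9}:5  {5,6,7,8,9}:4
  |U|=6: {3,5,6,7,8,9}:4  {4,5,6,7,8,9}:9
  |U|=7: {2,3,5,6,7,8,9}:4  {3,4,5,6,7,8,9}:13
  |U|=8: {0,2,3,5,6,7,8,9}:4  {2,3,4,5,6,7,8,9}:17
  start at 0(c): 17
  start at 1(z): 21
sum over floor = 38

38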